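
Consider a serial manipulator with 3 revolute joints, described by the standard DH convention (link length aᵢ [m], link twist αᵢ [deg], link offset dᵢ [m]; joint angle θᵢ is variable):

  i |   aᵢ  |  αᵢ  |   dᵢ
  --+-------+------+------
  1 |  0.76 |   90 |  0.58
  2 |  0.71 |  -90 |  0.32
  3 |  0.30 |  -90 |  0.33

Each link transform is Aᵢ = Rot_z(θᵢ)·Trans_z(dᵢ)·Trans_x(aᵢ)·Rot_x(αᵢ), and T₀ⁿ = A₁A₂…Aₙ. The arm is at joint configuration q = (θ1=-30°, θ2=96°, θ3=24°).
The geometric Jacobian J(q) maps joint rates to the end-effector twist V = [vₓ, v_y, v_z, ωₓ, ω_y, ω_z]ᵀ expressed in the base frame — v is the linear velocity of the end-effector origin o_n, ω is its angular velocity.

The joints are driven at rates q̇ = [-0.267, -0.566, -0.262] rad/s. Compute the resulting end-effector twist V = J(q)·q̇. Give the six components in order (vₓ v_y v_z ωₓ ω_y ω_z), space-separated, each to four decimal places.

0.3343 -0.3773 0.2758 0.5087 0.3599 -0.2396

o_n = [0.1859, -0.3359, 1.5242]
J₁: ẑ×o_n = [0.3359, 0.1859, -0.0000], ω = ẑ
J2: z=[-0.5000, -0.8660, 0.0000] o=[0.6582, -0.3800, 0.5800] → [-0.8177, 0.4721, -0.4311, -0.5000, -0.8660, 0.0000]
J3: z=[-0.8613, 0.4973, -0.1045] o=[0.4339, -0.6200, 1.2861] → [0.1481, 0.2310, -0.1214, -0.8613, 0.4973, -0.1045]
V = J·q̇ = [0.3343, -0.3773, 0.2758, 0.5087, 0.3599, -0.2396]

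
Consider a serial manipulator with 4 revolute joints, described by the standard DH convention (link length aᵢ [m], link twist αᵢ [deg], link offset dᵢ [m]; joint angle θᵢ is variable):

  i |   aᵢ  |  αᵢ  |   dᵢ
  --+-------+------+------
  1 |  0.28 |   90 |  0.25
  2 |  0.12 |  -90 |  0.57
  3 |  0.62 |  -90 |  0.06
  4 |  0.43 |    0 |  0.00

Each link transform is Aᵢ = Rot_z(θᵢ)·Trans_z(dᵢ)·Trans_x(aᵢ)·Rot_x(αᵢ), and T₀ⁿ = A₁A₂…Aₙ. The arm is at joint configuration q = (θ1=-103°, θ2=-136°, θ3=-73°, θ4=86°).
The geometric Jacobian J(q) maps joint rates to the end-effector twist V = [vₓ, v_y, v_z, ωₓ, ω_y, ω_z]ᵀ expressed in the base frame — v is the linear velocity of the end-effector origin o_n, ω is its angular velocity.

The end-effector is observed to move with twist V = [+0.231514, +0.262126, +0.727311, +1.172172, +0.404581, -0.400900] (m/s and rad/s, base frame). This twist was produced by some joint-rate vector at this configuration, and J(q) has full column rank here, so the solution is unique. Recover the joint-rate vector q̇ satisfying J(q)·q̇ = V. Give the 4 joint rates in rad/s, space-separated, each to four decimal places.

-0.5260 -0.9330 -0.5470 0.4040

o_n = [-1.1162, 0.4623, 0.3000]
J₁: ẑ×o_n = [-0.4623, -1.1162, 0.0000], ω = ẑ
J2: z=[-0.9744, 0.2250, 0.0000] o=[-0.0630, -0.2728, 0.2500] → [0.0113, 0.0487, -0.4793, -0.9744, 0.2250, 0.0000]
J3: z=[-0.1563, -0.6769, -0.7193] o=[-0.5990, -0.0605, 0.1666] → [0.2858, 0.3929, -0.4318, -0.1563, -0.6769, -0.7193]
J4: z=[0.4396, 0.6045, -0.6643] o=[-1.1567, 0.1593, -0.0024] → [0.3841, -0.1599, 0.1087, 0.4396, 0.6045, -0.6643]
q̇ = J⁺·V = [-0.5260, -0.9330, -0.5470, 0.4040]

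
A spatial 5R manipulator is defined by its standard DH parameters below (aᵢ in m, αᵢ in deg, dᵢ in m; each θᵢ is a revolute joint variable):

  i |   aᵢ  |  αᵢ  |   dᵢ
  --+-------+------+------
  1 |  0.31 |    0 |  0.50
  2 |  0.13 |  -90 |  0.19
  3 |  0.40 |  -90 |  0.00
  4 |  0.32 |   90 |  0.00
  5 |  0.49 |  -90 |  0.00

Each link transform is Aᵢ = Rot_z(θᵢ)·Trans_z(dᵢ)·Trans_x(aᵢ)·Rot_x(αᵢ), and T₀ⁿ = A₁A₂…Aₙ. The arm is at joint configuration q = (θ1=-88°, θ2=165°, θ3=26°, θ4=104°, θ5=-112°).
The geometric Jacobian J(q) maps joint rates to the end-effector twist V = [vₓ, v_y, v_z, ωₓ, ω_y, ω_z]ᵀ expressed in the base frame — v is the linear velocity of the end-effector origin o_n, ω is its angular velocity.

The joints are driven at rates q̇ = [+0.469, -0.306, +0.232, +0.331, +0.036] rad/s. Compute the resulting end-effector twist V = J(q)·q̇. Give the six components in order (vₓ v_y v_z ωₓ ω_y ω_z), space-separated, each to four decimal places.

0.0542 0.0661 -0.0958 -0.2431 -0.0606 -0.1498

o_n = [0.2881, 0.3025, 0.9375]
J₁: ẑ×o_n = [-0.3025, 0.2881, 0.0000], ω = ẑ
J2: z=[0.0000, 0.0000, 1.0000] o=[0.0108, -0.3098, 0.5000] → [-0.6123, 0.2772, 0.0000, 0.0000, 0.0000, 1.0000]
J3: z=[-0.9744, 0.2250, 0.0000] o=[0.0401, -0.1831, 0.6900] → [0.0557, 0.2411, -0.5290, -0.9744, 0.2250, 0.0000]
J4: z=[-0.0986, -0.4271, -0.8988] o=[0.1209, 0.1672, 0.5147] → [-0.0589, -0.1085, 0.0580, -0.0986, -0.4271, -0.8988]
J5: z=[0.4319, 0.7953, -0.4253] o=[0.4078, 0.0295, 0.5486] → [0.4254, -0.1170, 0.2132, 0.4319, 0.7953, -0.4253]
V = J·q̇ = [0.0542, 0.0661, -0.0958, -0.2431, -0.0606, -0.1498]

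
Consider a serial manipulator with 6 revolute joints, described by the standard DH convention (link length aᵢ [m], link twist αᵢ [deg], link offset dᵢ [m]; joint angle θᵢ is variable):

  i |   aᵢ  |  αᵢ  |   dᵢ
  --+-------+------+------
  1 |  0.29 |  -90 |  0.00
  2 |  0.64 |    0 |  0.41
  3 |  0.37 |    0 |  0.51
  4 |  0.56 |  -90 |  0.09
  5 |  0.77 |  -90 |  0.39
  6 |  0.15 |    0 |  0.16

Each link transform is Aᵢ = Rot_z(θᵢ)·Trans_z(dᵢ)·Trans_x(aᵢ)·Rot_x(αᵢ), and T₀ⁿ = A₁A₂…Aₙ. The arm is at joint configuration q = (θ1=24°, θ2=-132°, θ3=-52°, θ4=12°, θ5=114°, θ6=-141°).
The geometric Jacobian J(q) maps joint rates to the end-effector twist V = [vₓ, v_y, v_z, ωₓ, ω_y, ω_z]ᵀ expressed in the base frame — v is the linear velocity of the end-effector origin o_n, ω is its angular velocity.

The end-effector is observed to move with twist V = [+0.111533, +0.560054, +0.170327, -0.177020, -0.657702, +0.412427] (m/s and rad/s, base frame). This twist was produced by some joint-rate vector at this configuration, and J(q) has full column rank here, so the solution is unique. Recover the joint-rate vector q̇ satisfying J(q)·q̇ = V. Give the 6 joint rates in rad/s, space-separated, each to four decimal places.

o_n = [-0.7303, 0.1982, 0.9501]
J₁: ẑ×o_n = [-0.1982, -0.7303, 0.0000], ω = ẑ
J2: z=[-0.4067, 0.9135, 0.0000] o=[0.2649, 0.1180, 0.0000] → [0.8680, 0.3864, 0.8765, -0.4067, 0.9135, 0.0000]
J3: z=[-0.4067, 0.9135, 0.0000] o=[-0.2931, 0.3183, 0.4756] → [0.4335, 0.1930, 0.4483, -0.4067, 0.9135, 0.0000]
J4: z=[-0.4067, 0.9135, 0.0000] o=[-0.8377, 0.6341, 0.4498] → [0.4570, 0.2035, 0.0792, -0.4067, 0.9135, 0.0000]
J5: z=[0.1271, 0.0566, 0.9903] o=[-1.3809, 0.4908, 0.5277] → [0.3136, 0.5905, -0.0740, 0.1271, 0.0566, 0.9903]
J6: z=[0.6610, 0.7395, -0.1271] o=[-0.7619, -0.0036, 0.8704] → [0.0846, -0.0567, 0.1101, 0.6610, 0.7395, -0.1271]
q̇ = J⁺·V = [-0.2750, 0.1420, 0.5130, -0.9520, 0.6210, -0.5700]

-0.2750 0.1420 0.5130 -0.9520 0.6210 -0.5700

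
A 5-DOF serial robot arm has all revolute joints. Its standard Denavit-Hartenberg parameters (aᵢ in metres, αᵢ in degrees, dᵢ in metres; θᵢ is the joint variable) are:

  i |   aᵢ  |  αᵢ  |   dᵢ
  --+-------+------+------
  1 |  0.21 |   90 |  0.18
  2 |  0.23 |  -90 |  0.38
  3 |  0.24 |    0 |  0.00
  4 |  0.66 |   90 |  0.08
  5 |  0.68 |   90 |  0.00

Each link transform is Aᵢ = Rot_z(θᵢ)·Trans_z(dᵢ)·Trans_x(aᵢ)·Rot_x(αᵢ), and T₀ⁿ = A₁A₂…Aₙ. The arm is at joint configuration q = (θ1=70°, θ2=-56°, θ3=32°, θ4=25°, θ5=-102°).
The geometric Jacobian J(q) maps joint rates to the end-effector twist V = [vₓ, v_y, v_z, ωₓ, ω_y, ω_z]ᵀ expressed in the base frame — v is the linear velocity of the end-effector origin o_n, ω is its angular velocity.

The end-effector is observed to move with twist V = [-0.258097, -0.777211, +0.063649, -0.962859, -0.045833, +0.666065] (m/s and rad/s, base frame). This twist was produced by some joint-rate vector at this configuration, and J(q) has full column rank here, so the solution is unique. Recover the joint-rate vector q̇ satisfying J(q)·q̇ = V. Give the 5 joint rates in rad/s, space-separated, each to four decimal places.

0.7220 -0.7840 0.4420 -0.7820 -0.1930

o_n = [-0.1283, 0.1800, -0.7408]
J₁: ẑ×o_n = [-0.1800, -0.1283, 0.0000], ω = ẑ
J2: z=[0.9397, -0.3420, 0.0000] o=[0.0718, 0.1973, 0.1800] → [0.3149, 0.8653, -0.0847, 0.9397, -0.3420, 0.0000]
J3: z=[0.2835, 0.7790, 0.5592] o=[0.4729, 0.1882, -0.0107] → [-0.5642, -0.1292, 0.4660, 0.2835, 0.7790, 0.5592]
J4: z=[0.2835, 0.7790, 0.5592] o=[0.3923, 0.3387, -0.1794] → [-0.3486, -0.1319, 0.3606, 0.2835, 0.7790, 0.5592]
J5: z=[0.6722, 0.2544, -0.6953] o=[-0.0364, 0.7792, -0.4327] → [-0.4950, 0.2710, -0.3794, 0.6722, 0.2544, -0.6953]
q̇ = J⁺·V = [0.7220, -0.7840, 0.4420, -0.7820, -0.1930]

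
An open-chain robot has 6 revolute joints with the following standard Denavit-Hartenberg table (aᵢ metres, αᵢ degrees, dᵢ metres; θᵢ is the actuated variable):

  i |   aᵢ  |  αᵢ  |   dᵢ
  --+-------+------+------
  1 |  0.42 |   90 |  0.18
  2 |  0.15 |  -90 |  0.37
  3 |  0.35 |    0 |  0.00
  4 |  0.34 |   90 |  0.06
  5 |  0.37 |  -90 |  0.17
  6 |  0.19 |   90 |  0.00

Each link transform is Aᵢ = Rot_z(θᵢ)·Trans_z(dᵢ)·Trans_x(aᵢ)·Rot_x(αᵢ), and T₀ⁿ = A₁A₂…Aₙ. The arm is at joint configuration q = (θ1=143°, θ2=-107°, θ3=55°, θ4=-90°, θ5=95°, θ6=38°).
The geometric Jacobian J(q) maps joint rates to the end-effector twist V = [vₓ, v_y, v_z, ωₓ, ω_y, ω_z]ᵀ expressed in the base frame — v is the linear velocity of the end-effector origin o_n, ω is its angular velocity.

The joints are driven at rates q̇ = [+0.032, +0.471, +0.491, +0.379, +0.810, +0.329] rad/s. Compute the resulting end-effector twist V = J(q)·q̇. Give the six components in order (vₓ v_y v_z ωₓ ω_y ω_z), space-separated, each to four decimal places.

o_n = [-0.4675, 0.7226, -0.5261]
J₁: ẑ×o_n = [-0.7226, -0.4675, 0.0000], ω = ẑ
J2: z=[0.6018, 0.7986, 0.0000] o=[-0.3354, 0.2528, 0.1800] → [-0.5639, 0.4250, 0.3883, 0.6018, 0.7986, 0.0000]
J3: z=[-0.7637, 0.5755, -0.2924] o=[-0.0777, 0.5219, 0.0366] → [-0.2651, -0.3158, 0.0710, -0.7637, 0.5755, -0.2924]
J4: z=[-0.7637, 0.5755, -0.2924] o=[-0.2034, 0.2576, -0.1554] → [-0.0774, -0.2059, -0.2032, -0.7637, 0.5755, -0.2924]
J5: z=[0.3590, 0.7551, 0.5485] o=[-0.0668, 0.3988, -0.4393] → [-0.2432, -0.1886, 0.4188, 0.3590, 0.7551, 0.5485]
J6: z=[-0.4679, -0.3629, 0.8059] o=[-0.3046, 0.7292, -0.4286] → [0.0407, -0.1769, -0.0560, -0.4679, -0.3629, 0.8059]
V = J·q̇ = [-0.6318, -0.2589, 0.4615, -0.2441, 1.3691, 0.4871]

-0.6318 -0.2589 0.4615 -0.2441 1.3691 0.4871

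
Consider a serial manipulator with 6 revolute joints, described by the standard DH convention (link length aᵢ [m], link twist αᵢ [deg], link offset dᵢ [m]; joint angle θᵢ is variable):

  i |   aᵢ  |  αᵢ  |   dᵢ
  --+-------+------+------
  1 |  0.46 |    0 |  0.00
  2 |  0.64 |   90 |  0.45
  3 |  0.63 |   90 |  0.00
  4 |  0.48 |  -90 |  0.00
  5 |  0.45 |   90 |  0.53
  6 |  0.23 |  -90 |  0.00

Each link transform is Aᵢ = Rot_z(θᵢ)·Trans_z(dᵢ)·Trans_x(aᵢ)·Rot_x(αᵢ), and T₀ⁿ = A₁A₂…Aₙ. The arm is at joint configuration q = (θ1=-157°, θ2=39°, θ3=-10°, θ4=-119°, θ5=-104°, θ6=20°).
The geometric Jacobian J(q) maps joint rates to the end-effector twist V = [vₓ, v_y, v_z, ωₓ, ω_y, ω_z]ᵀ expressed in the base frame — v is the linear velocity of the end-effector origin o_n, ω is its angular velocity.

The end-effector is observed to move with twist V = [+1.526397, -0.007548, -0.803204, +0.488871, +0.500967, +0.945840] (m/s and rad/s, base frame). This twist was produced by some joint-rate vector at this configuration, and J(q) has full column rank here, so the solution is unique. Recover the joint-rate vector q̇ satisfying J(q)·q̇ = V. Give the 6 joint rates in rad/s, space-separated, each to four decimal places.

o_n = [-0.6304, -1.7915, -0.3615]
J₁: ẑ×o_n = [1.7915, -0.6304, 0.0000], ω = ẑ
J2: z=[0.0000, 0.0000, 1.0000] o=[-0.4234, -0.1797, 0.0000] → [1.6117, -0.2069, 0.0000, 0.0000, 0.0000, 1.0000]
J3: z=[-0.8829, 0.4695, 0.0000] o=[-0.7239, -0.7448, 0.4500] → [-0.3810, -0.7165, 0.8802, -0.8829, 0.4695, 0.0000]
J4: z=[0.0815, 0.1533, -0.9848] o=[-1.0152, -1.2926, 0.3406] → [-0.5989, -0.3217, -0.0997, 0.0815, 0.1533, -0.9848]
J5: z=[0.0237, -0.9881, -0.1519] o=[-0.5369, -1.2874, 0.3810] → [0.6571, 0.0318, -0.1043, 0.0237, -0.9881, -0.1519]
J6: z=[-0.9865, -0.0477, 0.1566] o=[-0.5972, -1.7453, -0.1386] → [0.0179, -0.2251, 0.0439, -0.9865, -0.0477, 0.1566]
q̇ = J⁺·V = [0.4500, 0.7620, -0.9880, 0.4770, -0.9220, 0.4060]

0.4500 0.7620 -0.9880 0.4770 -0.9220 0.4060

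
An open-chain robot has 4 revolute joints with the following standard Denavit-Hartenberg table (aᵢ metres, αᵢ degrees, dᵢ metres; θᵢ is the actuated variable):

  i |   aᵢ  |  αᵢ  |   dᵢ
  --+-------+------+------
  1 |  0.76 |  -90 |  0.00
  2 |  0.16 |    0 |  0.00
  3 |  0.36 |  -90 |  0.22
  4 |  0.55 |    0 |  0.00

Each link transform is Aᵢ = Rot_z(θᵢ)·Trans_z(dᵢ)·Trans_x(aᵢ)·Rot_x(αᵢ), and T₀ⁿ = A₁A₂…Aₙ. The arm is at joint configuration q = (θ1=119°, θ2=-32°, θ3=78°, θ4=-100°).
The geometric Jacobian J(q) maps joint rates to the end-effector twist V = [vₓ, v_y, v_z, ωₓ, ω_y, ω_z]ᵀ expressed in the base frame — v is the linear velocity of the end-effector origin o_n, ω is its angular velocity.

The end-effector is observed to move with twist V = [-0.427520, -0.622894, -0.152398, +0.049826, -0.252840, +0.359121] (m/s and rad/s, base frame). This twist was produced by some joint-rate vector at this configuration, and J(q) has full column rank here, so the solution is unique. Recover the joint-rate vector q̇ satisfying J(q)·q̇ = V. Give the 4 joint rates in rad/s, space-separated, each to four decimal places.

o_n = [-1.1895, 0.5748, -0.1055]
J₁: ẑ×o_n = [-0.5748, -1.1895, 0.0000], ω = ẑ
J2: z=[-0.8746, -0.4848, 0.0000] o=[-0.3685, 0.6647, 0.0000] → [0.0511, -0.0922, -0.3194, -0.8746, -0.4848, 0.0000]
J3: z=[-0.8746, -0.4848, 0.0000] o=[-0.4342, 0.7834, 0.0848] → [0.0922, -0.1664, -0.1837, -0.8746, -0.4848, 0.0000]
J4: z=[0.3487, -0.6291, -0.6947] o=[-0.7479, 0.8955, -0.1742] → [-0.2659, 0.2828, -0.3896, 0.3487, -0.6291, -0.6947]
q̇ = J⁺·V = [0.5960, 0.0370, 0.0420, 0.3410]

0.5960 0.0370 0.0420 0.3410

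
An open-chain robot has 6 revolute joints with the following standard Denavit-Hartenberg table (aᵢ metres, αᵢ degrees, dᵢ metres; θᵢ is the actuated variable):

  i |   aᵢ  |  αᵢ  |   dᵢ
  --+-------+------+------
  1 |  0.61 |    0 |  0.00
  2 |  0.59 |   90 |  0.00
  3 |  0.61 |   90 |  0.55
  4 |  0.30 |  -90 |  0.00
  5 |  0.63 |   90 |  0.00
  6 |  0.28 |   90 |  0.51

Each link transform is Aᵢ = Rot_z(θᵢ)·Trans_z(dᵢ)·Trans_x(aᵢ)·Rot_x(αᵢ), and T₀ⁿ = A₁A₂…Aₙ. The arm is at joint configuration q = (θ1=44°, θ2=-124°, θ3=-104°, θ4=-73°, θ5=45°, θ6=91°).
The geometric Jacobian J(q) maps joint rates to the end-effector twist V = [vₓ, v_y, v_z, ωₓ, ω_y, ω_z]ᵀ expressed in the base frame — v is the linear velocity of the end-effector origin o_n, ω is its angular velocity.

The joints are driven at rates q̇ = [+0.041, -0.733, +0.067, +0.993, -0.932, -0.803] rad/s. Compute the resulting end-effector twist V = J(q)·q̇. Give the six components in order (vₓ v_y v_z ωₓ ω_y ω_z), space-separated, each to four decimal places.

o_n = [0.9207, 0.1242, -1.1842]
J₁: ẑ×o_n = [-0.1242, 0.9207, 0.0000], ω = ẑ
J2: z=[0.0000, 0.0000, 1.0000] o=[0.4388, 0.4237, 0.0000] → [0.2995, 0.4819, -0.0000, 0.0000, 0.0000, 1.0000]
J3: z=[-0.9848, -0.1736, 0.0000] o=[0.5412, -0.1573, 0.0000] → [0.2056, -1.1662, -0.2114, -0.9848, -0.1736, 0.0000]
J4: z=[-0.1685, 0.9556, 0.2419] o=[-0.0260, -0.1075, -0.5919] → [-0.6220, 0.1293, -0.9437, -0.1685, 0.9556, 0.2419]
J5: z=[-0.3281, 0.1771, -0.9279] o=[0.2528, -0.0368, -0.6770] → [0.0596, -0.7862, -0.1711, -0.3281, 0.1771, -0.9279]
J6: z=[0.5381, 0.8424, -0.0295] o=[0.7420, -0.3574, -0.9111] → [-0.2158, 0.1416, 0.1086, 0.5381, 0.8424, -0.0295]
V = J·q̇ = [-0.7108, 0.3537, -0.8790, -0.3596, 0.0958, 0.4367]

-0.7108 0.3537 -0.8790 -0.3596 0.0958 0.4367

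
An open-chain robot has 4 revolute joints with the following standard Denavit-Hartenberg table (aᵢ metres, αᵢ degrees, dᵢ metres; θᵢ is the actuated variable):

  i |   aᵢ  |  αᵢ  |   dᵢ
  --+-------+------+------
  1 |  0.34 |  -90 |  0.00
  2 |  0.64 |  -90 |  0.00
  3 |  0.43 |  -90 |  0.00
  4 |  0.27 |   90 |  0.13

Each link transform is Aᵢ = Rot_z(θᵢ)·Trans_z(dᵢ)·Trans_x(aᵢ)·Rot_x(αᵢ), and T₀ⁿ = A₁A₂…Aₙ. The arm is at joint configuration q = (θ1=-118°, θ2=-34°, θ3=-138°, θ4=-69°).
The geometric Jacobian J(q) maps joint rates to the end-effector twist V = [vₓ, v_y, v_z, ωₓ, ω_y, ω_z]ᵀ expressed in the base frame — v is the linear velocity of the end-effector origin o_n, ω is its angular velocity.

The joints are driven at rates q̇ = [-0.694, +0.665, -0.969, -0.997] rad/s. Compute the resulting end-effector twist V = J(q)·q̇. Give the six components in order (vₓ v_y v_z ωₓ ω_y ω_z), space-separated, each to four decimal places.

o_n = [0.0401, -0.8811, -0.0213]
J₁: ẑ×o_n = [0.8811, 0.0401, -0.0000], ω = ẑ
J2: z=[0.8829, -0.4695, 0.0000] o=[-0.1596, -0.3002, 0.0000] → [0.0100, 0.0188, -0.4191, 0.8829, -0.4695, 0.0000]
J3: z=[-0.2625, -0.4937, -0.8290] o=[-0.4087, -0.7687, 0.3579] → [0.0940, -0.4717, 0.2511, -0.2625, -0.4937, -0.8290]
J4: z=[0.3957, -0.8387, 0.3742] o=[-0.0303, -0.6698, 0.1792] → [0.2472, 0.1057, -0.0245, 0.3957, -0.8387, 0.3742]
V = J·q̇ = [-0.9424, 0.3363, -0.4976, 0.4470, 1.0024, -0.2637]

-0.9424 0.3363 -0.4976 0.4470 1.0024 -0.2637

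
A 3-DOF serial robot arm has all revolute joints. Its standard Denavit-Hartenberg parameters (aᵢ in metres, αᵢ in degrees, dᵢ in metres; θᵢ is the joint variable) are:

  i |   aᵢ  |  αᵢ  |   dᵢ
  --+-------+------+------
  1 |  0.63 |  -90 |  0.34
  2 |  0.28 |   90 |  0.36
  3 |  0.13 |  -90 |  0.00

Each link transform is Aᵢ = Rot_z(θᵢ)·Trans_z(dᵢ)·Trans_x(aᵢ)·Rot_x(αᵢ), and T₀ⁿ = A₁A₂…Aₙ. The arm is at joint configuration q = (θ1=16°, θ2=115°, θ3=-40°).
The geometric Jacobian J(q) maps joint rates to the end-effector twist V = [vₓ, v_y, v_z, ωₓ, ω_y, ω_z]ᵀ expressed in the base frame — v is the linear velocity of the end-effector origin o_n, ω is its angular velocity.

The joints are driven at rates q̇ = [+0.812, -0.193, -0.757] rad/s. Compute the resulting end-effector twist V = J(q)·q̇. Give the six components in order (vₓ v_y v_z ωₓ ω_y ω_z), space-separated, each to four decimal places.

o_n = [0.3752, 0.3952, -0.0040]
J₁: ẑ×o_n = [-0.3952, 0.3752, 0.0000], ω = ẑ
J2: z=[-0.2756, 0.9613, 0.0000] o=[0.6056, 0.1737, 0.3400] → [-0.3307, -0.0948, 0.1604, -0.2756, 0.9613, 0.0000]
J3: z=[0.8712, 0.2498, -0.4226] o=[0.3926, 0.4871, 0.0862] → [-0.0614, 0.0860, -0.0757, 0.8712, 0.2498, -0.4226]
V = J·q̇ = [-0.2106, 0.2579, 0.0264, -0.6063, -0.3746, 1.1319]

-0.2106 0.2579 0.0264 -0.6063 -0.3746 1.1319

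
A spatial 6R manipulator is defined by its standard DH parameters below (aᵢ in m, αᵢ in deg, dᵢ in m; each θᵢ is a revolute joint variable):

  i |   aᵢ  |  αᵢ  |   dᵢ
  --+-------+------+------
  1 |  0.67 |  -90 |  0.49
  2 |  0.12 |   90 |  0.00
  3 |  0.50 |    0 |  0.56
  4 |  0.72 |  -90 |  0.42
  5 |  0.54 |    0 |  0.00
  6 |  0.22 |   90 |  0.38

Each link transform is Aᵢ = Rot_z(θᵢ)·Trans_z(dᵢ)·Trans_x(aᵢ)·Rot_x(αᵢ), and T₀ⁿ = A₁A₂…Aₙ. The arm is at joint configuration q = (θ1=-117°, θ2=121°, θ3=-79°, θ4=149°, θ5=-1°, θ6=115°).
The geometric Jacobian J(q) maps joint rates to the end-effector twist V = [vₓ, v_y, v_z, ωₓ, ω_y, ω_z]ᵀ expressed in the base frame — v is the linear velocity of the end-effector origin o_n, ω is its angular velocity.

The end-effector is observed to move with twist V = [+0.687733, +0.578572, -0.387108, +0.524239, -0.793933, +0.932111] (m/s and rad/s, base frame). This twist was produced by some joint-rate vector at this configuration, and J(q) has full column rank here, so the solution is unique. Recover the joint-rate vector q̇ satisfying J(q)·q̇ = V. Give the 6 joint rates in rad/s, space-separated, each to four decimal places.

0.3470 0.5570 0.7420 -0.6410 0.4020 0.3890

o_n = [0.1079, -1.4160, -0.1378]
J₁: ẑ×o_n = [1.4160, 0.1079, -0.0000], ω = ẑ
J2: z=[0.8910, -0.4540, 0.0000] o=[-0.3042, -0.5970, 0.4900] → [0.2850, 0.5593, -0.5426, 0.8910, -0.4540, 0.0000]
J3: z=[-0.3891, -0.7637, -0.5150] o=[-0.2761, -0.5419, 0.3871] → [-0.0493, -0.4021, 0.6334, -0.3891, -0.7637, -0.5150]
J4: z=[-0.3891, -0.7637, -0.5150] o=[-0.9090, -0.7030, 0.0169] → [-0.2490, -0.5840, 1.0542, -0.3891, -0.7637, -0.5150]
J5: z=[0.0850, -0.5865, 0.8055] o=[-0.4121, -1.2179, -0.4105] → [-0.0004, 0.3957, 0.2881, 0.0850, -0.5865, 0.8055]
J6: z=[0.0850, -0.5865, 0.8055] o=[0.0795, -1.3707, -0.5736] → [-0.2192, -0.0141, 0.0128, 0.0850, -0.5865, 0.8055]
q̇ = J⁺·V = [0.3470, 0.5570, 0.7420, -0.6410, 0.4020, 0.3890]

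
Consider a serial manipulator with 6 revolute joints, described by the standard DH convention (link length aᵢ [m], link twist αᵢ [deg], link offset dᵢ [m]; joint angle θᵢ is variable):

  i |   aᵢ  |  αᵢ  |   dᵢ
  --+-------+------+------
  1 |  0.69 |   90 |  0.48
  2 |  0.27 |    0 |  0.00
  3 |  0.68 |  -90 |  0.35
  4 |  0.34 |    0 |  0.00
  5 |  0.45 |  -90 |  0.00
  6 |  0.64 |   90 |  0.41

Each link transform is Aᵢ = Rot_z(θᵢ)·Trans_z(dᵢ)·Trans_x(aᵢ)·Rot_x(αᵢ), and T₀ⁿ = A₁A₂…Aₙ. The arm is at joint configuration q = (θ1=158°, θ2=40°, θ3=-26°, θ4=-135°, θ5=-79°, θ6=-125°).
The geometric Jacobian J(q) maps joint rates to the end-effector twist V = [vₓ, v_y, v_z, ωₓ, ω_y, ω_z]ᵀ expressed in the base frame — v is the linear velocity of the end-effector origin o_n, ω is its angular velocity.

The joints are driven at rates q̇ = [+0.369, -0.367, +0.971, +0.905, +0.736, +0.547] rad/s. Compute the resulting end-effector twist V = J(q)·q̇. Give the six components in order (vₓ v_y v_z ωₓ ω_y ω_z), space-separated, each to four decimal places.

-0.3484 0.3688 0.2369 1.0394 0.7206 1.8873

o_n = [-0.5102, 1.1595, 1.1965]
J₁: ẑ×o_n = [-1.1595, -0.5102, 0.0000], ω = ẑ
J2: z=[0.3746, 0.9272, 0.0000] o=[-0.6398, 0.2585, 0.4800] → [0.6643, -0.2684, 0.2174, 0.3746, 0.9272, 0.0000]
J3: z=[0.3746, 0.9272, 0.0000] o=[-0.8315, 0.3360, 0.6536] → [0.5034, -0.2034, 0.0105, 0.3746, 0.9272, 0.0000]
J4: z=[0.2243, -0.0906, 0.9703] o=[-1.3122, 0.9076, 0.8181] → [-0.2787, 0.6933, 0.1292, 0.2243, -0.0906, 0.9703]
J5: z=[0.2243, -0.0906, 0.9703] o=[-1.0058, 1.0432, 0.7599] → [-0.1524, 0.3830, 0.0710, 0.2243, -0.0906, 0.9703]
J6: z=[0.8136, 0.5654, -0.1353] o=[-0.7645, 0.6742, 0.6696] → [0.3635, -0.4631, 0.2510, 0.8136, 0.5654, -0.1353]
V = J·q̇ = [-0.3484, 0.3688, 0.2369, 1.0394, 0.7206, 1.8873]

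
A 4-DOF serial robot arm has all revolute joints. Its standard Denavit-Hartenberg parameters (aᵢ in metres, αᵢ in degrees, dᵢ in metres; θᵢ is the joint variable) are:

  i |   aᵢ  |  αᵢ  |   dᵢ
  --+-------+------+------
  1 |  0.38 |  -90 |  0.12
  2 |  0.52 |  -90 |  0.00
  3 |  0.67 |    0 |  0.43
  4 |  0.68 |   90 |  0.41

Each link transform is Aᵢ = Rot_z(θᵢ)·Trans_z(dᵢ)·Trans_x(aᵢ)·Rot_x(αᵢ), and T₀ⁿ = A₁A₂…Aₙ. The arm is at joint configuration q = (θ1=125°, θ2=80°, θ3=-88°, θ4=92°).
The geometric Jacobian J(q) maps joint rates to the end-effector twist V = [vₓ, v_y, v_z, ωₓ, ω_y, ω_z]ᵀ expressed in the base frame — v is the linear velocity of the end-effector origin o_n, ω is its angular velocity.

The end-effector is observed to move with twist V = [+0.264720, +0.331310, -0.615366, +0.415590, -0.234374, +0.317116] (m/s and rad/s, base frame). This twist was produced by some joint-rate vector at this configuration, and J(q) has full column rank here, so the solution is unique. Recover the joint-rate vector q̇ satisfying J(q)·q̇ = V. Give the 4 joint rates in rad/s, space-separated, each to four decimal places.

o_n = [-0.3748, -0.5494, -1.2290]
J₁: ẑ×o_n = [0.5494, -0.3748, 0.0000], ω = ẑ
J2: z=[-0.8192, -0.5736, 0.0000] o=[-0.2180, 0.3113, 0.1200] → [0.7738, -1.1051, 0.6151, -0.8192, -0.5736, 0.0000]
J3: z=[0.5649, -0.8067, -0.1736] o=[-0.2698, 0.3852, -0.3921] → [0.5129, 0.4910, -0.6127, 0.5649, -0.8067, -0.1736]
J4: z=[0.5649, -0.8067, -0.1736] o=[-0.5777, -0.3424, -0.4898] → [0.5604, 0.3823, 0.0467, 0.5649, -0.8067, -0.1736]
q̇ = J⁺·V = [0.3930, -0.2060, 0.7720, -0.3350]

0.3930 -0.2060 0.7720 -0.3350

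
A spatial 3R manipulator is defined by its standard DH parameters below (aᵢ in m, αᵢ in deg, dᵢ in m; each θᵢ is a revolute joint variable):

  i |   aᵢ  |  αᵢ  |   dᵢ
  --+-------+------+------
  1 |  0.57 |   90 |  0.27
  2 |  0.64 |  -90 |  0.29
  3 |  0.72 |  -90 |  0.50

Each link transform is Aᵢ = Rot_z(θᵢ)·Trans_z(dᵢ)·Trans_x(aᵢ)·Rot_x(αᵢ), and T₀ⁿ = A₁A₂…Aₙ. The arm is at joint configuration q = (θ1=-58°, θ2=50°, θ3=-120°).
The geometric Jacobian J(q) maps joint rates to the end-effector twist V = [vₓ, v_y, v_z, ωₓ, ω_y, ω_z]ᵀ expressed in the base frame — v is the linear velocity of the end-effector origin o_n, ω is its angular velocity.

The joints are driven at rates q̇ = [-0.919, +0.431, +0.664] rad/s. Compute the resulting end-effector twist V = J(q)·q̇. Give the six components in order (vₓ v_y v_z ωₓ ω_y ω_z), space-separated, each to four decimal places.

o_n = [-0.5803, -0.7953, 0.8059]
J₁: ẑ×o_n = [0.7953, -0.5803, 0.0000], ω = ẑ
J2: z=[-0.8480, -0.5299, 0.0000] o=[0.3021, -0.4834, 0.2700] → [-0.2840, 0.4545, -0.2030, -0.8480, -0.5299, 0.0000]
J3: z=[-0.4059, 0.6496, 0.6428] o=[0.2741, -0.9859, 0.7603] → [-0.0929, -0.5307, 0.4777, -0.4059, 0.6496, 0.6428]
V = J·q̇ = [-0.9150, 0.3768, 0.2297, -0.6351, 0.2030, -0.4922]

-0.9150 0.3768 0.2297 -0.6351 0.2030 -0.4922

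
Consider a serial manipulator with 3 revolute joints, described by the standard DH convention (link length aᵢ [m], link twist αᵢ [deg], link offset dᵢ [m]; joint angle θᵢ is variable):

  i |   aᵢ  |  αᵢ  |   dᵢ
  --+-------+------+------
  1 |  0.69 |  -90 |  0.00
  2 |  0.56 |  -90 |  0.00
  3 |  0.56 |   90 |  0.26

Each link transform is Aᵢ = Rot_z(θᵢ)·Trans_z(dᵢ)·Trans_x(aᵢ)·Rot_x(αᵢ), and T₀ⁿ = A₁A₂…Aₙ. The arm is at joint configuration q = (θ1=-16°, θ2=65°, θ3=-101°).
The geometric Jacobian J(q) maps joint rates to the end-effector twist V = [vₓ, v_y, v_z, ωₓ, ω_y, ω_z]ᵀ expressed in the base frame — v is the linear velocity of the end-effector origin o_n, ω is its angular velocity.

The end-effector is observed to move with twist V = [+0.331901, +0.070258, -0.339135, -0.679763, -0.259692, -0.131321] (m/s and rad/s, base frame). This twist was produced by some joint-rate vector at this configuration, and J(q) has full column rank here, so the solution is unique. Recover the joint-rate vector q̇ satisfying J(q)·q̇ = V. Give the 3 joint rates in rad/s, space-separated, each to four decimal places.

o_n = [0.7724, 0.3504, -0.5206]
J₁: ẑ×o_n = [-0.3504, 0.7724, 0.0000], ω = ẑ
J2: z=[0.2756, 0.9613, 0.0000] o=[0.6633, -0.1902, 0.0000] → [-0.5004, 0.1435, 0.0441, 0.2756, 0.9613, 0.0000]
J3: z=[-0.8712, 0.2498, -0.4226] o=[0.8908, -0.2554, -0.5075] → [0.2528, 0.0387, -0.4982, -0.8712, 0.2498, -0.4226]
q̇ = J⁺·V = [0.1400, -0.4370, 0.6420]

0.1400 -0.4370 0.6420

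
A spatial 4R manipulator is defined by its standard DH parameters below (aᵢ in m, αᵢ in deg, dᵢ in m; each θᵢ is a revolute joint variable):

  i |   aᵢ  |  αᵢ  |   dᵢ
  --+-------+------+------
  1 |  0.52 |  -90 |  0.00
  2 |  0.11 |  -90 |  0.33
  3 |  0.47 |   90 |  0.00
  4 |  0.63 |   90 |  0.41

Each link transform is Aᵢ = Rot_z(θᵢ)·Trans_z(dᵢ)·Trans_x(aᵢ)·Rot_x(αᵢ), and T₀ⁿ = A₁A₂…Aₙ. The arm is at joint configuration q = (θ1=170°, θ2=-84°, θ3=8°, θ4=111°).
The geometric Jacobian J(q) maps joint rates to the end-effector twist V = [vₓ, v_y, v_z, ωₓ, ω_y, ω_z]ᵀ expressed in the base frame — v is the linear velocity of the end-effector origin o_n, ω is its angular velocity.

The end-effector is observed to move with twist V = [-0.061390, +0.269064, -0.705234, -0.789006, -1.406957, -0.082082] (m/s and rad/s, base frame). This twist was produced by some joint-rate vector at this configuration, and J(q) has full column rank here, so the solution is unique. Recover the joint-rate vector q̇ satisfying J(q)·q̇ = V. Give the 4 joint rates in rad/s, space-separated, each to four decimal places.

-0.1470 0.6670 0.5230 0.8640

o_n = [-1.2521, -0.4921, 0.3452]
J₁: ẑ×o_n = [0.4921, -1.2521, 0.0000], ω = ẑ
J2: z=[-0.1736, -0.9848, 0.0000] o=[-0.5121, 0.0903, 0.0000] → [-0.3399, 0.0599, -0.6277, -0.1736, -0.9848, 0.0000]
J3: z=[-0.9794, 0.1727, -0.1045] o=[-0.5807, -0.2327, 0.1094] → [0.0136, 0.3011, 0.3700, -0.9794, 0.1727, -0.1045]
J4: z=[-0.1863, -0.9727, 0.1384] o=[-0.6173, -0.1598, 0.5723] → [0.2669, -0.1302, -0.5556, -0.1863, -0.9727, 0.1384]
q̇ = J⁺·V = [-0.1470, 0.6670, 0.5230, 0.8640]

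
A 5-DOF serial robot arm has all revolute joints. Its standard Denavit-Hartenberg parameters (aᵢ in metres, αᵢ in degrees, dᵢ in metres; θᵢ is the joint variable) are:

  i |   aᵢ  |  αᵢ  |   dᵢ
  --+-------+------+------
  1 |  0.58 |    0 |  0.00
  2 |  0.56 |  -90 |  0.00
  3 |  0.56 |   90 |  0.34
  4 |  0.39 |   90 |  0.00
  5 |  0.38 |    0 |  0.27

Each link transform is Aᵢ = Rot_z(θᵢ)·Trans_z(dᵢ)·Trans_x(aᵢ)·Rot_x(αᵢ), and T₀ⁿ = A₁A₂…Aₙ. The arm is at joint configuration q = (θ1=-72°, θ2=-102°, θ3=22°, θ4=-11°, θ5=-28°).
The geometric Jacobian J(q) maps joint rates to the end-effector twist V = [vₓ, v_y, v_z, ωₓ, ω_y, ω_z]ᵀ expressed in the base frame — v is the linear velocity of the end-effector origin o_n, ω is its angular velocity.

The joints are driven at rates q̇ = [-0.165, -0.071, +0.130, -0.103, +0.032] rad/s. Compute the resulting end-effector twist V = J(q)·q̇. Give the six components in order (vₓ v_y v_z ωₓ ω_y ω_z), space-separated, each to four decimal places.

o_n = [-1.4435, -0.6583, -0.6227]
J₁: ẑ×o_n = [0.6583, -1.4435, 0.0000], ω = ẑ
J2: z=[0.0000, 0.0000, 1.0000] o=[0.1792, -0.5516, 0.0000] → [0.1067, -1.6227, 0.0000, 0.0000, 0.0000, 1.0000]
J3: z=[0.1045, -0.9945, 0.0000] o=[-0.3777, -0.6101, 0.0000] → [0.6193, 0.0651, -1.0650, 0.1045, -0.9945, 0.0000]
J4: z=[-0.3726, -0.0392, 0.9272] o=[-0.8585, -1.0026, -0.2098] → [-0.3030, -0.6962, -0.1511, -0.3726, -0.0392, 0.9272]
J5: z=[0.0733, 0.9947, 0.0715] o=[-1.2193, -0.9657, -0.3532] → [-0.2900, 0.0037, 0.2455, 0.0733, 0.9947, 0.0715]
V = J·q̇ = [-0.0138, 0.4337, -0.1150, 0.0543, -0.0934, -0.3292]

-0.0138 0.4337 -0.1150 0.0543 -0.0934 -0.3292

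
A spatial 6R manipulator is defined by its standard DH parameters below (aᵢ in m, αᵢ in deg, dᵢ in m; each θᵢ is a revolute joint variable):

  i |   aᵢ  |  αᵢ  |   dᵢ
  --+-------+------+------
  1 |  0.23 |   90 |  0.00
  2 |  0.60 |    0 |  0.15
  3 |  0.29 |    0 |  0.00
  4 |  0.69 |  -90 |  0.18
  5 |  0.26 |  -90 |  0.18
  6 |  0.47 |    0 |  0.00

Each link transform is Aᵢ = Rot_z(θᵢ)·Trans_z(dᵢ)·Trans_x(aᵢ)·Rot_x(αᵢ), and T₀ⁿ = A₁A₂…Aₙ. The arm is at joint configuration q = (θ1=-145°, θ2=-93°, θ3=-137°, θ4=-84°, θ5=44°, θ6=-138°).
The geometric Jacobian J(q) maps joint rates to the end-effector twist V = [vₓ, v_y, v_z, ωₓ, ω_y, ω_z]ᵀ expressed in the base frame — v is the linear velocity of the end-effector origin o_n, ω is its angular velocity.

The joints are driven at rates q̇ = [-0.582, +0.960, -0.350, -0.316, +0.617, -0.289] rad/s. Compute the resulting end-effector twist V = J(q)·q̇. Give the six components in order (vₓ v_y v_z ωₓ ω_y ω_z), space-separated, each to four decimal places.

o_n = [-0.2995, 0.2688, 0.4166]
J₁: ẑ×o_n = [-0.2688, -0.2995, 0.0000], ω = ẑ
J2: z=[-0.5736, 0.8192, 0.0000] o=[-0.1884, -0.1319, 0.0000] → [0.3413, 0.2390, -0.1388, -0.5736, 0.8192, 0.0000]
J3: z=[-0.5736, 0.8192, 0.0000] o=[-0.2487, 0.0090, -0.5992] → [0.8321, 0.5826, -0.1074, -0.5736, 0.8192, 0.0000]
J4: z=[-0.5736, 0.8192, 0.0000] o=[-0.0960, 0.1159, -0.3770] → [0.6501, 0.4552, 0.0790, -0.5736, 0.8192, 0.0000]
J5: z=[0.5892, 0.4126, 0.6947] o=[-0.5919, -0.0116, 0.1193] → [-0.0721, 0.0279, 0.0446, 0.5892, 0.4126, 0.6947]
J6: z=[0.8079, -0.3125, -0.4997] o=[-0.4887, -0.1598, 0.3789] → [0.2024, -0.1250, 0.4054, 0.8079, -0.3125, -0.4997]
V = J·q̇ = [-0.1156, 0.1093, -0.2103, -0.0385, 0.5857, -0.0090]

-0.1156 0.1093 -0.2103 -0.0385 0.5857 -0.0090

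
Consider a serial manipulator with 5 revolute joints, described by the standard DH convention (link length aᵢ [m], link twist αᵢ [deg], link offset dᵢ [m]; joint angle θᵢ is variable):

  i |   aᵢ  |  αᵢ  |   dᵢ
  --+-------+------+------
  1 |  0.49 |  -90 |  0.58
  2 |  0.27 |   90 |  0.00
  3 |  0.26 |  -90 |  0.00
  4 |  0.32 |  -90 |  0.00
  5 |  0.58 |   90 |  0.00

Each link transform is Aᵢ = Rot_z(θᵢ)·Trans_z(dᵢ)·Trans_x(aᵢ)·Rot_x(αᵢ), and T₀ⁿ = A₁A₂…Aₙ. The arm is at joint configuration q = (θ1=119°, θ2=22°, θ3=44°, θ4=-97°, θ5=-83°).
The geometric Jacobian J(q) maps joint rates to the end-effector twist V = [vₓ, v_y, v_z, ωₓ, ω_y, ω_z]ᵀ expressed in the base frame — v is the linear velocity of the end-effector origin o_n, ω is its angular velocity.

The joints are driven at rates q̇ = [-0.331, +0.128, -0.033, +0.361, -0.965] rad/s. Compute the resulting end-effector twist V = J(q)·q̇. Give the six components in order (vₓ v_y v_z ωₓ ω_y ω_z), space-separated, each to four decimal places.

o_n = [-0.8095, 0.3019, 0.9310]
J₁: ẑ×o_n = [-0.3019, -0.8095, 0.0000], ω = ẑ
J2: z=[-0.8746, -0.4848, 0.0000] o=[-0.2376, 0.4286, 0.5800] → [-0.1702, 0.3070, -0.1665, -0.8746, -0.4848, 0.0000]
J3: z=[-0.1816, 0.3276, 0.9272] o=[-0.3589, 0.6475, 0.4789] → [0.4686, -0.3356, 0.2104, -0.1816, 0.3276, 0.9272]
J4: z=[-0.3169, -0.9121, 0.2602] o=[-0.6010, 0.7116, 0.4088] → [-0.3696, 0.1112, -0.0603, -0.3169, -0.9121, 0.2602]
J5: z=[-0.9461, 0.2847, -0.1545] o=[-0.6223, 0.8061, 0.7138] → [-0.0161, 0.2344, 0.5303, -0.9461, 0.2847, -0.1545]
V = J·q̇ = [-0.0553, 0.1323, -0.5618, 0.6926, -0.6768, -0.1186]

-0.0553 0.1323 -0.5618 0.6926 -0.6768 -0.1186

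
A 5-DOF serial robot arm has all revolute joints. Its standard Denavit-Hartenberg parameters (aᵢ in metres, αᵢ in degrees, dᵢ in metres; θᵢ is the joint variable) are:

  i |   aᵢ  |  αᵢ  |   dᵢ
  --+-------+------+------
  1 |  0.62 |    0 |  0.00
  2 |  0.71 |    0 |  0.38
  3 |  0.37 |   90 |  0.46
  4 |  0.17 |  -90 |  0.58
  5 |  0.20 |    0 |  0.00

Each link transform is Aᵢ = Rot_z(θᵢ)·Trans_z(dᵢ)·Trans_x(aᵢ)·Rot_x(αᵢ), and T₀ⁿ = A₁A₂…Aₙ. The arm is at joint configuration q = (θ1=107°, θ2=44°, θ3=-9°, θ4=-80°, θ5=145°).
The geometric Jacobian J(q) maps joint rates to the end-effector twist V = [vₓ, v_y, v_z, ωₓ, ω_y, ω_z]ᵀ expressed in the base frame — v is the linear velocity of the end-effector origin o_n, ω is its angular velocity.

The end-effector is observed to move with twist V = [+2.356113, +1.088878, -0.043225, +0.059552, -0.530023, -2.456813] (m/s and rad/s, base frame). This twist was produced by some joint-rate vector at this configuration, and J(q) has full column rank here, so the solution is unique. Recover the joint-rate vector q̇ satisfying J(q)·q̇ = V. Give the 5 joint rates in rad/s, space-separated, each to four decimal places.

-0.7200 -0.8740 -0.7970 -0.3810 -0.3790

o_n = [-0.8082, 1.5322, 0.8339]
J₁: ẑ×o_n = [-1.5322, -0.8082, 0.0000], ω = ẑ
J2: z=[0.0000, 0.0000, 1.0000] o=[-0.1813, 0.5929, 0.0000] → [-0.9393, -0.6269, 0.0000, 0.0000, 0.0000, 1.0000]
J3: z=[0.0000, 0.0000, 1.0000] o=[-0.8023, 0.9371, 0.3800] → [-0.5951, -0.0060, 0.0000, 0.0000, 0.0000, 1.0000]
J4: z=[0.6157, 0.7880, 0.0000] o=[-1.0938, 1.1649, 0.8400] → [-0.0048, 0.0037, 0.0011, 0.6157, 0.7880, 0.0000]
J5: z=[-0.7760, 0.6063, 0.1736] o=[-0.7600, 1.6401, 0.6726] → [0.1166, 0.1168, 0.1130, -0.7760, 0.6063, 0.1736]
q̇ = J⁺·V = [-0.7200, -0.8740, -0.7970, -0.3810, -0.3790]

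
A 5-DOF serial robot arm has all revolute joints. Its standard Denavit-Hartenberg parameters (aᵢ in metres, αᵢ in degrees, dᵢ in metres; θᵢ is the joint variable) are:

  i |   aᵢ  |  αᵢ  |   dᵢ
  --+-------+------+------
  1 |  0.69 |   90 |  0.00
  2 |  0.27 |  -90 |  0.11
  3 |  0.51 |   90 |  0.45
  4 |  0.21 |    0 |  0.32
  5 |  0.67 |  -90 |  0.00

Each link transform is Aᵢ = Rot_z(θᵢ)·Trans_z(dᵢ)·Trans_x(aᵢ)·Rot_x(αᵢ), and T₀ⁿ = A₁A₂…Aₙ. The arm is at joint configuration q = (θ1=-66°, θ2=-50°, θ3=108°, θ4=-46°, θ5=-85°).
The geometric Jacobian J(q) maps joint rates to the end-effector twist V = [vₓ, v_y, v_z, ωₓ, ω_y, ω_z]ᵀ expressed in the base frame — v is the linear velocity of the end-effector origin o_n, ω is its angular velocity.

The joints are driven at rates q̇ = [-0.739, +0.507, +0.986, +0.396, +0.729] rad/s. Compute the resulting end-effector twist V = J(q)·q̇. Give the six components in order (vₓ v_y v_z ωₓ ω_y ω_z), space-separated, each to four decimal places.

o_n = [0.5267, -0.7045, -0.5216]
J₁: ẑ×o_n = [0.7045, 0.5267, -0.0000], ω = ẑ
J2: z=[-0.9135, -0.4067, 0.0000] o=[0.2806, -0.6303, 0.0000] → [0.2122, -0.4765, 0.1679, -0.9135, -0.4067, 0.0000]
J3: z=[0.3116, -0.6998, 0.6428] o=[0.2507, -0.8336, -0.2068] → [0.1373, 0.2755, 0.2333, 0.3116, -0.6998, 0.6428]
J4: z=[0.5310, -0.4328, -0.7286] o=[0.7929, -0.8587, 0.2032] → [0.4260, 0.5787, -0.0333, 0.5310, -0.4328, -0.7286]
J5: z=[0.5310, -0.4328, -0.7286] o=[1.0307, -0.8086, -0.0926] → [0.2615, 0.5950, -0.1628, 0.5310, -0.4328, -0.7286]
V = J·q̇ = [0.0817, 0.3037, 0.1833, 0.4414, -1.3831, -0.9248]

0.0817 0.3037 0.1833 0.4414 -1.3831 -0.9248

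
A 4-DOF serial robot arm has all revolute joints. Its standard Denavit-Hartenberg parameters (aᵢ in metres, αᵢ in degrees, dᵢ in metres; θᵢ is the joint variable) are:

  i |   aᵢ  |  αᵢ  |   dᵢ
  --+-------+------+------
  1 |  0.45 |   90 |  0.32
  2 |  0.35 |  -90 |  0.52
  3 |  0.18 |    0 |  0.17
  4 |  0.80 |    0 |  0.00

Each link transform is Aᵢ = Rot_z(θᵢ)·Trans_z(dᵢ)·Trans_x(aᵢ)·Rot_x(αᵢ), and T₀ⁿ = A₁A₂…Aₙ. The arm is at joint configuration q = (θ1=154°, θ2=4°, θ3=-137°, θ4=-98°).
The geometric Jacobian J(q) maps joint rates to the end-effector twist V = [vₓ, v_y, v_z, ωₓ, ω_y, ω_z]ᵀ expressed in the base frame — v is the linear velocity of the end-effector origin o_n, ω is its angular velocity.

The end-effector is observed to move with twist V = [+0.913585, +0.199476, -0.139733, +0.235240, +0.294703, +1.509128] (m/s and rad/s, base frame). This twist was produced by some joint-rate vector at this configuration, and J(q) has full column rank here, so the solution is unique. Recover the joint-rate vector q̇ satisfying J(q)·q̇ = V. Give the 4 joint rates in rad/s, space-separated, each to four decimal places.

o_n = [-0.1837, 0.0756, 0.4728]
J₁: ẑ×o_n = [-0.0756, -0.1837, 0.0000], ω = ẑ
J2: z=[0.4384, 0.8988, 0.0000] o=[-0.4045, 0.1973, 0.3200] → [0.1373, -0.0670, -0.2518, 0.4384, 0.8988, 0.0000]
J3: z=[0.0627, -0.0306, 0.9976] o=[-0.4903, 0.8177, 0.3444] → [0.7364, 0.2979, -0.0371, 0.0627, -0.0306, 0.9976]
J4: z=[0.0627, -0.0306, 0.9976] o=[-0.3078, 0.8653, 0.5048] → [0.7887, 0.1258, -0.0457, 0.0627, -0.0306, 0.9976]
q̇ = J⁺·V = [0.3330, 0.3680, 0.7960, 0.3830]

0.3330 0.3680 0.7960 0.3830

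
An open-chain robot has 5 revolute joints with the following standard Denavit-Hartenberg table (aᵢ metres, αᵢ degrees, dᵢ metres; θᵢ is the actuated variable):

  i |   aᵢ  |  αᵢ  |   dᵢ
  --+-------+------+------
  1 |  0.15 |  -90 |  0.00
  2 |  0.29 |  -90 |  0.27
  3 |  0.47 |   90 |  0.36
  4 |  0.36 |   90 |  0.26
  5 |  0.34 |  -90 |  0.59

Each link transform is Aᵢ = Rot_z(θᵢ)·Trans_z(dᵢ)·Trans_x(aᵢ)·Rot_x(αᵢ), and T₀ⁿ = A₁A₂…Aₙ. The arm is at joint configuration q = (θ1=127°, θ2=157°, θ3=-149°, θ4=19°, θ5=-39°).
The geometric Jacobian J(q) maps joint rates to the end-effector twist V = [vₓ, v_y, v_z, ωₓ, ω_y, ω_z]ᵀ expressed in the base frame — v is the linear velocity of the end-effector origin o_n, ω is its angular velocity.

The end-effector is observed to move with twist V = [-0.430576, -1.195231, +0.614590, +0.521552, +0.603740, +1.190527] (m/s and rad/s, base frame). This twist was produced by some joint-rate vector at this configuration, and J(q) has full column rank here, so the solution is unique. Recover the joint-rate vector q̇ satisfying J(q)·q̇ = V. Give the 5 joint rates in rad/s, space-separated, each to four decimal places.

0.4770 0.0690 0.4010 0.9510 -0.2010

o_n = [-1.2354, 0.1846, 0.3203]
J₁: ẑ×o_n = [-0.1846, -1.2354, 0.0000], ω = ẑ
J2: z=[-0.7986, -0.6018, 0.0000] o=[-0.0903, 0.1198, 0.0000] → [-0.1928, 0.2558, -0.7409, -0.7986, -0.6018, 0.0000]
J3: z=[0.2351, -0.3121, 0.9205] o=[-0.1453, -0.2559, -0.1133] → [-0.5408, -1.1054, -0.2366, 0.2351, -0.3121, 0.9205]
J4: z=[0.3992, 0.8945, 0.2012] o=[-0.4771, -0.2177, 0.3755] → [-0.1303, -0.1306, 0.8389, 0.3992, 0.8945, 0.2012]
J5: z=[-0.5108, 0.3993, -0.7613] o=[-0.6474, 0.0872, 0.6497] → [-0.0574, 0.2794, 0.1851, -0.5108, 0.3993, -0.7613]
q̇ = J⁺·V = [0.4770, 0.0690, 0.4010, 0.9510, -0.2010]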